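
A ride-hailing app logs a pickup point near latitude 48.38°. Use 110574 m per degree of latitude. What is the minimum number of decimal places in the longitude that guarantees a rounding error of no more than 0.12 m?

At 48.38° one degree of longitude covers 110574 × cos 48.38° ≈ 110574 × 0.6642 ≈ 73441.8 m.
N decimal places → at most half a unit in the last place, 0.5 × 10⁻ᴺ° = 73441.8/2 × 10⁻ᴺ m.
Need 0.5 × 73441.8 × 10⁻ᴺ ≤ 0.12 → 10⁻ᴺ ≤ 3.268e-06, so N ≥ 5.49.
N = 5 would give 0.367 m (too coarse); N = 6 gives 0.0367 m ≤ 0.12 m.

6 decimal places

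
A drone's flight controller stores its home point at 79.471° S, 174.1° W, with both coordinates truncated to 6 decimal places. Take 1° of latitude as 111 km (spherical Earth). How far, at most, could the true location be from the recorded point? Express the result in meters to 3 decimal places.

0.113 meters

Truncating at 6 decimal places can drop up to a full unit in the last place, so each coordinate may be off by as much as 1e-06°.
Latitude error → 1e-06 × 111000 = 0.111 m along the meridian.
Longitude error → 1e-06 × 111000 × cos 79.471° = 1e-06 × 111000 × 0.1827 ≈ 0.0202834 m.
Worst case both components are at the extreme and orthogonal: √(0.111² + 0.0202834²) ≈ 0.112838 m.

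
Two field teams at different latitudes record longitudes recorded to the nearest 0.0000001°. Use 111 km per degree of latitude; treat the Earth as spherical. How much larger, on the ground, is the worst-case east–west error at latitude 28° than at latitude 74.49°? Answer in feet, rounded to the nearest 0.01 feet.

Rounding to 7 decimal places leaves the longitude within ±5e-08° of the true value.
At 28°: 5e-08° × 111000 × cos 28° = 5e-08 × 111000 × 0.8829 ≈ 0.0049004 m.
Error at 74.49° = 5e-08° × 111000 × cos 74.49° ≈ 0.00555 × 0.2674 = 0.0014841 m.
Difference: 0.0049004 − 0.0014841 = 0.0034163 m.
In feet: 0.00341625 m ÷ 0.3048 ≈ 0.011208 ft.

0.01 feet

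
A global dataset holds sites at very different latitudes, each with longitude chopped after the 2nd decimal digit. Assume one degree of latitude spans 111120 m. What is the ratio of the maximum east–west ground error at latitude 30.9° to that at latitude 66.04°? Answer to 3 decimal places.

2.113

Truncating at 2 decimal places can drop up to a full unit in the last place, so the longitude may be off by as much as 0.01°.
Error at 30.9° = 0.01° × 111120 × cos 30.9° ≈ 1111.2 × 0.8581 = 953.48 m.
At 66.04°: 0.01° × 111120 × cos 66.04° = 0.01 × 111120 × 0.4061 ≈ 451.26 m.
Ratio: 953.48 / 451.26 = cos 30.9° / cos 66.04° ≈ 2.1129.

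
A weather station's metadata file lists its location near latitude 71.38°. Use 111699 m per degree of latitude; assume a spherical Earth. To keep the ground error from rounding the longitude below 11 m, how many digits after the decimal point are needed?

4 decimal places

At 71.38° one degree of longitude covers 111699 × cos 71.38° ≈ 111699 × 0.3193 ≈ 35664.4 m.
Rounding to N decimal places gives at most 0.5 × 10⁻ᴺ degrees of error, i.e. 0.5 × 10⁻ᴺ × 35664.4 m.
Need 0.5 × 35664.4 × 10⁻ᴺ ≤ 11 → 10⁻ᴺ ≤ 6.169e-04, so N ≥ 3.21.
So 4 decimal places suffice (1.78 m); 3 would allow up to 17.8 m.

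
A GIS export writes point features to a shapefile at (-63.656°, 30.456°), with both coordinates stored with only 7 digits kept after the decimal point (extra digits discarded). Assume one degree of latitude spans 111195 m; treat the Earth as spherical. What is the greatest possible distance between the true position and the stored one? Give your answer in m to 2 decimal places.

Truncating at 7 decimal places can drop up to a full unit in the last place, so each coordinate may be off by as much as 1e-07°.
North–south component: 1e-07° × 111195 = 0.0111195 m.
Longitude error → 1e-07 × 111195 × cos 63.656° = 1e-07 × 111195 × 0.4438 ≈ 0.00493438 m.
The two errors are perpendicular, so the maximum displacement is √(0.0111195² + 0.00493438²) ≈ 0.0121652 m.

0.01 m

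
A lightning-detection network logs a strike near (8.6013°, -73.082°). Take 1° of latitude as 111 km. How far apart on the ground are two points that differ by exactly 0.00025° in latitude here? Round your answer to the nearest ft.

Along a meridian 0.00025° is 0.00025 × 111000 = 27.75 m.
In feet: 27.75 m ÷ 0.3048 ≈ 91.043 ft.

91 ft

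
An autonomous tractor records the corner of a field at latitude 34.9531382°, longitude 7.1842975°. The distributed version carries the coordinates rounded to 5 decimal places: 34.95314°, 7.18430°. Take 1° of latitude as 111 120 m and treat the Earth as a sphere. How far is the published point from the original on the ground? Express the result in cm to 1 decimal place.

30.3 cm

The latitude changed by -0.0000018° and the longitude by -0.0000025°.
North–south shift: -0.0000018 × 111120 = -0.200016 m.
East–west at this latitude: -0.0000025° × 111120 × cos 34.9531° ≈ -0.0000025 × 91076.3 = -0.227691 m.
Hypotenuse of the two orthogonal shifts: √(0.200016² + 0.227691²) = 0.303067 m.
That is 0.303067 m = 30.307 cm.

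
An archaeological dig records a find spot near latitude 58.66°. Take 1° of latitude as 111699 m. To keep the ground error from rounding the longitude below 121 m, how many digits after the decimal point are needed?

At 58.66° one degree of longitude covers 111699 × cos 58.66° ≈ 111699 × 0.5201 ≈ 58096.4 m.
With N decimal places the half-ulp bound is 0.5·10⁻ᴺ°, or 0.5·10⁻ᴺ × 58096.4 m on the ground.
Setting 29048.2 × 10⁻ᴺ ≤ 121 gives 10ᴺ ≥ 240.1, i.e. N ≥ 2.38.
So 3 decimal places suffice (29 m); 2 would allow up to 290 m.

3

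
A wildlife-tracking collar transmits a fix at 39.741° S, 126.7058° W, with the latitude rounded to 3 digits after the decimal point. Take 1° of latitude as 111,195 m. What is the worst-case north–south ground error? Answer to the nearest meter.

56 meters

Rounding to 3 decimal places leaves the latitude within ±0.0005° of the true value.
North–south distance: 0.0005° × 111195 m/° = 55.5975 m.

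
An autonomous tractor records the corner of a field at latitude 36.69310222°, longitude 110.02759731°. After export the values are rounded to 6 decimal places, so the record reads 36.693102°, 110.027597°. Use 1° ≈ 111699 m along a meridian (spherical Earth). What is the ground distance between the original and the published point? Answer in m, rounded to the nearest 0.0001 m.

The latitude changed by +0.00000022° and the longitude by +0.00000031°.
N–S: 0.00000022° × 111699 m/° = 0.0245738 m.
East–west at this latitude: 0.00000031° × 111699 × cos 36.6931° ≈ 0.00000031 × 89565.6 = 0.0277653 m.
Combined displacement = (0.0245738² + 0.0277653²)^½ ≈ 0.0370781 m.

0.0371 m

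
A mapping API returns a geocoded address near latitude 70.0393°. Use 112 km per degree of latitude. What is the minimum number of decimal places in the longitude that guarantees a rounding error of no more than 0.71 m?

5

At 70.0393° one degree of longitude covers 112000 × cos 70.0393° ≈ 112000 × 0.3414 ≈ 38234.1 m.
N decimal places → at most half a unit in the last place, 0.5 × 10⁻ᴺ° = 38234.1/2 × 10⁻ᴺ m.
Need 0.5 × 38234.1 × 10⁻ᴺ ≤ 0.71 → 10⁻ᴺ ≤ 3.714e-05, so N ≥ 4.43.
At 4 places the error can reach 1.91 m, but 5 places keeps it to 0.191 m.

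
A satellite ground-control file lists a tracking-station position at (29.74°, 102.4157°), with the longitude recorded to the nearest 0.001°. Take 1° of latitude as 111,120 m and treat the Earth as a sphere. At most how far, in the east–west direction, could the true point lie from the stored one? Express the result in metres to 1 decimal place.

Rounding to 3 decimal places leaves the longitude within ±0.0005° of the true value.
Parallels shrink by cos φ, so at 29.74° a degree of longitude is 111120 × 0.8683 ≈ 96483.9 m.
So at most 0.0005° × 96483.9 ≈ 48.2419 m east–west.

48.2 metres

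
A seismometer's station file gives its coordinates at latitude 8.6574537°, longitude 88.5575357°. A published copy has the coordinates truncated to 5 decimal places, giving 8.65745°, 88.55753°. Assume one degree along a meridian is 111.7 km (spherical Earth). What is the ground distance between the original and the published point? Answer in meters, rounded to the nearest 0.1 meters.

Δlat = 8.6574537 − 8.65745 = +0.0000037°; Δlon = 88.5575357 − 88.55753 = +0.0000057°.
N–S: 0.0000037° × 111700 m/° = 0.41329 m.
East–west at this latitude: 0.0000057° × 111700 × cos 8.65745° ≈ 0.0000057 × 110427 = 0.629436 m.
Distance: √(0.41329² + 0.629436²) ≈ 0.752992 m.

0.8 meters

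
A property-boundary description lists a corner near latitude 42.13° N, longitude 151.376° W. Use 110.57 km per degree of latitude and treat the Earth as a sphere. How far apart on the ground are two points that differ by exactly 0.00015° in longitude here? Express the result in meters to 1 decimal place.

0.00015° of longitude at 42.13° is 0.00015 × 110570 × cos 42.13° ≈ 0.00015 × 82001.4 = 12.3002 m.

12.3 meters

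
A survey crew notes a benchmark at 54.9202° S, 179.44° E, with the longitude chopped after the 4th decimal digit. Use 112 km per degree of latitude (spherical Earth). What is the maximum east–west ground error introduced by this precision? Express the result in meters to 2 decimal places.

Truncating at 4 decimal places can drop up to a full unit in the last place, so the longitude may be off by as much as 0.0001°.
One degree of longitude at 54.9202° is 112000 × cos 54.9202° ≈ 112000 × 0.5747 = 64368.3 m.
Maximum E–W displacement: 0.0001 × 64368.3 = 6.43683 m.

6.44 meters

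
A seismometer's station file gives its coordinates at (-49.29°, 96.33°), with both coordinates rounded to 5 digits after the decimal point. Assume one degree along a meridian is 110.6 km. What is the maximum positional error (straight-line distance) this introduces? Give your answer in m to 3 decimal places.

Rounding to 5 decimal places leaves each coordinate within ±5e-06° of the true value.
North–south component: 5e-06° × 110600 = 0.553 m.
East–west component at 49.29°: 5e-06° × 110600 × cos 49.29° ≈ 5e-06 × 72136.7 ≈ 0.360684 m.
Combining orthogonally: (0.553² + 0.360684²)^½ ≈ 0.660228 m.

0.660 m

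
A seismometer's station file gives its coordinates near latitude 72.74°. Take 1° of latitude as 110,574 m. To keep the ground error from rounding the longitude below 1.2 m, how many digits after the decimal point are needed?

5

At 72.74° one degree of longitude covers 110574 × cos 72.74° ≈ 110574 × 0.2967 ≈ 32808.2 m.
N decimal places → at most half a unit in the last place, 0.5 × 10⁻ᴺ° = 32808.2/2 × 10⁻ᴺ m.
Need 0.5 × 32808.2 × 10⁻ᴺ ≤ 1.2 → 10⁻ᴺ ≤ 7.315e-05, so N ≥ 4.14.
N = 4 would give 1.64 m (too coarse); N = 5 gives 0.164 m ≤ 1.2 m.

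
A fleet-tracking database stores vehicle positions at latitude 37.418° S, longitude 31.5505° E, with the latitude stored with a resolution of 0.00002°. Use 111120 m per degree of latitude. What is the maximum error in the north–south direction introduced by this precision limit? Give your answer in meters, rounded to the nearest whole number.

1 meters

With a 0.00002° grid the true value lies within half a step, ±0.00002°/2 = ±1e-05°, of the stored one.
North–south distance: 1e-05° × 111120 m/° = 1.1112 m.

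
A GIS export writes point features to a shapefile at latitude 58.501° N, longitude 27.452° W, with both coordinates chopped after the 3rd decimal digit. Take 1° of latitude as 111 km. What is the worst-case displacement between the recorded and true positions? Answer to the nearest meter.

Truncating at 3 decimal places can drop up to a full unit in the last place, so each coordinate may be off by as much as 0.001°.
Latitude error → 0.001 × 111000 = 111 m along the meridian.
E–W at 58.501°: 0.001° × 111000 × cos 58.501° = 0.001 × 111000 × 0.5225 ≈ 57.9957 m.
The two errors are perpendicular, so the maximum displacement is √(111² + 57.9957²) ≈ 125.238 m.

125 meters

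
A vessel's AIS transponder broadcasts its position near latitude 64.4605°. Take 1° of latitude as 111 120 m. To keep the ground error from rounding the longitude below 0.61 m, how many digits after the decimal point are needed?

5 decimal places

At 64.4605° one degree of longitude covers 111120 × cos 64.4605° ≈ 111120 × 0.4311 ≈ 47907.5 m.
Rounding to N decimal places gives at most 0.5 × 10⁻ᴺ degrees of error, i.e. 0.5 × 10⁻ᴺ × 47907.5 m.
Setting 23953.8 × 10⁻ᴺ ≤ 0.61 gives 10ᴺ ≥ 3.927e+04, i.e. N ≥ 4.59.
At 4 places the error can reach 2.4 m, but 5 places keeps it to 0.24 m.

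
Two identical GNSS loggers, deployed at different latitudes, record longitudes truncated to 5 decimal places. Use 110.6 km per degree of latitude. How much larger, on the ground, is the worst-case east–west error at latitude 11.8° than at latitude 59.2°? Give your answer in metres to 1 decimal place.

Truncating at 5 decimal places can drop up to a full unit in the last place, so the longitude may be off by as much as 1e-05°.
At 11.8°: 1e-05° × 110600 × cos 11.8° = 1e-05 × 110600 × 0.9789 ≈ 1.0826 m.
Error at 59.2° = 1e-05° × 110600 × cos 59.2° ≈ 1.106 × 0.5120 = 0.56632 m.
Difference: 1.0826 − 0.56632 = 0.51631 m.

0.5 metres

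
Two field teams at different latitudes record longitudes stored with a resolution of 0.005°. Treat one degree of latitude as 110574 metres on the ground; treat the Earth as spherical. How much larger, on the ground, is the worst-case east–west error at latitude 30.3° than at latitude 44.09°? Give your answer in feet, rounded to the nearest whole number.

132 feet

With a 0.005° grid the true value lies within half a step, ±0.005°/2 = ±0.0025°, of the stored one.
At 30.3°: 0.0025° × 110574 × cos 30.3° = 0.0025 × 110574 × 0.8634 ≈ 238.67 m.
Error at 44.09° = 0.0025° × 110574 × cos 44.09° ≈ 276.44 × 0.7182 = 198.55 m.
So the lower-latitude error exceeds the higher by 238.67 − 198.55 = 40.124 m.
Converting: 40.1239 m × 3.2808 ft/m ≈ 131.64 ft.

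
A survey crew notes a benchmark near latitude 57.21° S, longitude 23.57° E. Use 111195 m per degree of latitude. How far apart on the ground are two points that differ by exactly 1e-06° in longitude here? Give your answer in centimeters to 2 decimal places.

6.02 centimeters

One degree of longitude here spans 111195 × cos 57.21° = 111195 × 0.5416 ≈ 60218.9 m; 1e-06° of that is 0.0602189 m.
That is 0.0602189 m = 6.0219 cm.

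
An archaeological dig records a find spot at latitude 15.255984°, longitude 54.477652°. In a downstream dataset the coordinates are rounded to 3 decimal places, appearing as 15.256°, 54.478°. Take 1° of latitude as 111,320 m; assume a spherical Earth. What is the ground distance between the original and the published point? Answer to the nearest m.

Δlat = 15.255984 − 15.256 = -0.000016°; Δlon = 54.477652 − 54.478 = -0.000348°.
North–south shift: -0.000016 × 111320 = -1.78112 m.
E–W at 15.256°: -0.000348° × 111320 × cos 15.256° = -0.000348 × 111320 × 0.9648 ≈ -37.3742 m.
Hypotenuse of the two orthogonal shifts: √(1.78112² + 37.3742²) = 37.4166 m.

37 m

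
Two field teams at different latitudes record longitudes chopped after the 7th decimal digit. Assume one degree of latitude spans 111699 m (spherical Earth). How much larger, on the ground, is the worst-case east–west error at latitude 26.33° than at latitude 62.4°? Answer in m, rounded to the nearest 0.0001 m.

0.0048 m

Truncating at 7 decimal places can drop up to a full unit in the last place, so the longitude may be off by as much as 1e-07°.
Error at 26.33° = 1e-07° × 111699 × cos 26.33° ≈ 0.01117 × 0.8963 = 0.010011 m.
Error at 62.4° = 1e-07° × 111699 × cos 62.4° ≈ 0.01117 × 0.4633 = 0.005175 m.
Difference: 0.010011 − 0.005175 = 0.0048361 m.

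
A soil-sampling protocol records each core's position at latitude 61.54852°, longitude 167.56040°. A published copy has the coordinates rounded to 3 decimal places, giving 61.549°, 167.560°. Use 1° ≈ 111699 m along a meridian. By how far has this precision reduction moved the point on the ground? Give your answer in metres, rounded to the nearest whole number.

The latitude changed by -0.00048° and the longitude by +0.00040°.
North–south shift: -0.00048 × 111699 = -53.6155 m.
E–W at 61.549°: 0.00040° × 111699 × cos 61.549° = 0.00040 × 111699 × 0.4764 ≈ 21.2857 m.
Distance: √(53.6155² + 21.2857²) ≈ 57.6863 m.

58 metres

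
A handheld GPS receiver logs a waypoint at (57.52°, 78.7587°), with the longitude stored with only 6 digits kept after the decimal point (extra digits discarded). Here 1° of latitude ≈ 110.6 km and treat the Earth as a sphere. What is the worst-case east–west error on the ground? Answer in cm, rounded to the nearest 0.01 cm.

Truncating at 6 decimal places can drop up to a full unit in the last place, so the longitude may be off by as much as 1e-06°.
One degree of longitude at 57.52° is 110600 × cos 57.52° ≈ 110600 × 0.5370 = 59392.8 m.
So at most 1e-06° × 59392.8 ≈ 0.0593928 m east–west.
That is 0.0593928 m = 5.9393 cm.

5.94 cm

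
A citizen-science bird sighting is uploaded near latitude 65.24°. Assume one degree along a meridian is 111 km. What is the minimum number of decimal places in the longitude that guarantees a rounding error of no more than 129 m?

3

At 65.24° one degree of longitude covers 111000 × cos 65.24° ≈ 111000 × 0.4188 ≈ 46488.8 m.
Rounding to N decimal places gives at most 0.5 × 10⁻ᴺ degrees of error, i.e. 0.5 × 10⁻ᴺ × 46488.8 m.
Setting 23244.4 × 10⁻ᴺ ≤ 129 gives 10ᴺ ≥ 180.2, i.e. N ≥ 2.26.
At 2 places the error can reach 232 m, but 3 places keeps it to 23.2 m.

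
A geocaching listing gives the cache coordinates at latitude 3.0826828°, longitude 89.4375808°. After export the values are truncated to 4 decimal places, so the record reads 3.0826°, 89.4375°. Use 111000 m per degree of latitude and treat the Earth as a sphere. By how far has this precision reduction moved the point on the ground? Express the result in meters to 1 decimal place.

12.8 meters

Δlat = 3.0826828 − 3.0826 = +0.0000828°; Δlon = 89.4375808 − 89.4375 = +0.0000808°.
N–S: 0.0000828° × 111000 m/° = 9.1908 m.
E–W at 3.0826°: 0.0000808° × 111000 × cos 3.0826° = 0.0000808 × 111000 × 0.9986 ≈ 8.95582 m.
Distance: √(9.1908² + 8.95582²) ≈ 12.8327 m.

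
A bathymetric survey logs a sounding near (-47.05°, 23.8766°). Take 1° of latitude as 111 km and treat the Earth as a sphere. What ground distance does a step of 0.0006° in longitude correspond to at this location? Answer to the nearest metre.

0.0006° of longitude at 47.05° is 0.0006 × 111000 × cos 47.05° ≈ 0.0006 × 75630.9 = 45.3786 m.

45 metres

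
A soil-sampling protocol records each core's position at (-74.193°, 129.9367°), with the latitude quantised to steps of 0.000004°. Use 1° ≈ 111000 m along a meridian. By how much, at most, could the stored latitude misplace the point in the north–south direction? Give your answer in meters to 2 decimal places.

With a 0.000004° grid the true value lies within half a step, ±0.000004°/2 = ±2e-06°, of the stored one.
North–south distance: 2e-06° × 111000 m/° = 0.222 m.

0.22 meters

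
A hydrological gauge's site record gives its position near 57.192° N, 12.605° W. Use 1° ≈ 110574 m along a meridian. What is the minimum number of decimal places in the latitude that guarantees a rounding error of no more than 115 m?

3 decimal places

One degree of latitude covers 110574 m.
N decimal places → at most half a unit in the last place, 0.5 × 10⁻ᴺ° = 110574/2 × 10⁻ᴺ m.
Need 0.5 × 110574 × 10⁻ᴺ ≤ 115 → 10⁻ᴺ ≤ 2.080e-03, so N ≥ 2.68.
At 2 places the error can reach 553 m, but 3 places keeps it to 55.3 m.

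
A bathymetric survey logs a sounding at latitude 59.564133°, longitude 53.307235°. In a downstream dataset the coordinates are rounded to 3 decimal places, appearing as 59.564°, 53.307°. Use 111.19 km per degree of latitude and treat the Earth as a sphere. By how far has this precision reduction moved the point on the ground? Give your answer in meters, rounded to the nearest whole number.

20 meters

The latitude changed by +0.000133° and the longitude by +0.000235°.
North–south shift: 0.000133 × 111190 = 14.7883 m.
E–W at 59.564°: 0.000235° × 111190 × cos 59.564° = 0.000235 × 111190 × 0.5066 ≈ 13.2366 m.
Distance: √(14.7883² + 13.2366²) ≈ 19.847 m.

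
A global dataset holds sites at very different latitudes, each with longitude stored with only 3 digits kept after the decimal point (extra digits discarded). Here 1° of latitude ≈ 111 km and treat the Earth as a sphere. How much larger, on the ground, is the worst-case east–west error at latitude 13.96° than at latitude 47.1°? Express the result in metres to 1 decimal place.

32.2 metres

Truncating at 3 decimal places can drop up to a full unit in the last place, so the longitude may be off by as much as 0.001°.
Error at 13.96° = 0.001° × 111000 × cos 13.96° ≈ 111 × 0.9705 = 107.72 m.
At 47.1°: 0.001° × 111000 × cos 47.1° = 0.001 × 111000 × 0.6807 ≈ 75.56 m.
Difference: 107.72 − 75.56 = 32.162 m.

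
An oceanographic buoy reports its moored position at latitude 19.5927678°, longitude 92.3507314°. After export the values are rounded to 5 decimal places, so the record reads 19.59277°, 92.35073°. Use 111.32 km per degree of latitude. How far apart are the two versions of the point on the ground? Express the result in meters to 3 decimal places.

Δlat = 19.5927678 − 19.59277 = -0.0000022°; Δlon = 92.3507314 − 92.35073 = +0.0000014°.
N–S: -0.0000022° × 111320 m/° = -0.244904 m.
E–W at 19.5928°: 0.0000014° × 111320 × cos 19.5928° = 0.0000014 × 111320 × 0.9421 ≈ 0.146824 m.
Hypotenuse of the two orthogonal shifts: √(0.244904² + 0.146824²) = 0.285544 m.

0.286 meters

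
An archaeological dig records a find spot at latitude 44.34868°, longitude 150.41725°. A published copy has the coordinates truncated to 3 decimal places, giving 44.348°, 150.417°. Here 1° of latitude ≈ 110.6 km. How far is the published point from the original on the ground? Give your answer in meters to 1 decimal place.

77.8 meters

The latitude changed by +0.00068° and the longitude by +0.00025°.
N–S: 0.00068° × 110600 m/° = 75.208 m.
E–W at 44.348°: 0.00025° × 110600 × cos 44.348° = 0.00025 × 110600 × 0.7151 ≈ 19.7727 m.
Distance: √(75.208² + 19.7727²) ≈ 77.7638 m.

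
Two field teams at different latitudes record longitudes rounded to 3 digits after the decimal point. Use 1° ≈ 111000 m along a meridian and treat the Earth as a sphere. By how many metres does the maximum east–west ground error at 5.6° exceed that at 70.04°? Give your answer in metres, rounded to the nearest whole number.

36 metres

Rounding to 3 decimal places leaves the longitude within ±0.0005° of the true value.
At 5.6°: 0.0005° × 111000 × cos 5.6° = 0.0005 × 111000 × 0.9952 ≈ 55.235 m.
At 70.04°: 0.0005° × 111000 × cos 70.04° = 0.0005 × 111000 × 0.3414 ≈ 18.946 m.
So the lower-latitude error exceeds the higher by 55.235 − 18.946 = 36.289 m.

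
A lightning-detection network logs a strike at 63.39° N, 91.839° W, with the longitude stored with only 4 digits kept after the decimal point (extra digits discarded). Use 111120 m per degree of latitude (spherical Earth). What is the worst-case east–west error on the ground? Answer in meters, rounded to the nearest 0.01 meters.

Truncating at 4 decimal places can drop up to a full unit in the last place, so the longitude may be off by as much as 0.0001°.
Parallels shrink by cos φ, so at 63.39° a degree of longitude is 111120 × 0.4479 ≈ 49772.3 m.
East–west error: 0.0001° × 49772.3 m/° ≈ 4.97723 m.

4.98 meters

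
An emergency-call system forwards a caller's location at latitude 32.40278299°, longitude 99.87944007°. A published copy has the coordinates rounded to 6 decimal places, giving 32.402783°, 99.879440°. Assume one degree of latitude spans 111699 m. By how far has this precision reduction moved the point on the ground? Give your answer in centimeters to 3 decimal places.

The latitude changed by -0.00000001° and the longitude by +0.00000007°.
N–S: -0.00000001° × 111699 m/° = -0.00111699 m.
East–west at this latitude: 0.00000007° × 111699 × cos 32.4028° ≈ 0.00000007 × 94307.7 = 0.00660154 m.
Distance: √(0.00111699² + 0.00660154²) ≈ 0.00669537 m.
That is 0.00669537 m = 0.66954 cm.

0.670 centimeters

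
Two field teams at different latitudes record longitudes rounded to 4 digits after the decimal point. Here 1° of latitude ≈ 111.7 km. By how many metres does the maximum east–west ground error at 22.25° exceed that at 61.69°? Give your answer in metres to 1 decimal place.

2.5 metres

Rounding to 4 decimal places leaves the longitude within ±5e-05° of the true value.
Error at 22.25° = 5e-05° × 111700 × cos 22.25° ≈ 5.585 × 0.9255 = 5.1691 m.
Error at 61.69° = 5e-05° × 111700 × cos 61.69° ≈ 5.585 × 0.4742 = 2.6486 m.
So the lower-latitude error exceeds the higher by 5.1691 − 2.6486 = 2.5205 m.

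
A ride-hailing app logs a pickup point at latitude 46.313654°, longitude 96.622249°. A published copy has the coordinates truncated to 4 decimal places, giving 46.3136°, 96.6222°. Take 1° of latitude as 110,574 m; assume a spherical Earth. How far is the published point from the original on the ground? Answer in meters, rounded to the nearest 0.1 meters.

7.0 meters

Δlat = 46.313654 − 46.3136 = +0.000054°; Δlon = 96.622249 − 96.6222 = +0.000049°.
N–S: 0.000054° × 110574 m/° = 5.971 m.
East–west at this latitude: 0.000049° × 110574 × cos 46.3136° ≈ 0.000049 × 76374.7 = 3.74236 m.
Distance: √(5.971² + 3.74236²) ≈ 7.04685 m.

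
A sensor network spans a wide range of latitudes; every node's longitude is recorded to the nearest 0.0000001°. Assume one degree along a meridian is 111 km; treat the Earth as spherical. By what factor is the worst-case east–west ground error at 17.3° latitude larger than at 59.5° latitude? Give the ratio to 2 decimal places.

Rounding to 7 decimal places leaves the longitude within ±5e-08° of the true value.
At 17.3°: 5e-08° × 111000 × cos 17.3° = 5e-08 × 111000 × 0.9548 ≈ 0.0052989 m.
At 59.5°: 5e-08° × 111000 × cos 59.5° = 5e-08 × 111000 × 0.5075 ≈ 0.0028168 m.
The ratio reduces to cos 17.3° / cos 59.5° = 0.9548/0.5075 ≈ 1.8812.

1.88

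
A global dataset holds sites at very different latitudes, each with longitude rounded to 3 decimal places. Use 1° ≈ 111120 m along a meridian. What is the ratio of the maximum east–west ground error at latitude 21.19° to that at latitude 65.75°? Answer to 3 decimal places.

Rounding to 3 decimal places leaves the longitude within ±0.0005° of the true value.
At 21.19°: 0.0005° × 111120 × cos 21.19° = 0.0005 × 111120 × 0.9324 ≈ 51.803 m.
At 65.75°: 0.0005° × 111120 × cos 65.75° = 0.0005 × 111120 × 0.4107 ≈ 22.82 m.
Ratio: 51.803 / 22.82 = cos 21.19° / cos 65.75° ≈ 2.2701.

2.270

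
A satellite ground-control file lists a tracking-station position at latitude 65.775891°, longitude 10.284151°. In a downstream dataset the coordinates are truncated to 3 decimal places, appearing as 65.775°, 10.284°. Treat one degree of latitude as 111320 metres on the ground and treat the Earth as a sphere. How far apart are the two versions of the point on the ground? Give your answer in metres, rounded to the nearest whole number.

99 metres

The latitude changed by +0.000891° and the longitude by +0.000151°.
N–S: 0.000891° × 111320 m/° = 99.1861 m.
E–W at 65.775°: 0.000151° × 111320 × cos 65.775° = 0.000151 × 111320 × 0.4103 ≈ 6.89722 m.
Hypotenuse of the two orthogonal shifts: √(99.1861² + 6.89722²) = 99.4256 m.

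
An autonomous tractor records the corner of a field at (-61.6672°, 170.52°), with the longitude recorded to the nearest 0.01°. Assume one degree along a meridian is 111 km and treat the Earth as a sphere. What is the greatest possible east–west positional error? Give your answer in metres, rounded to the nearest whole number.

Rounding to 2 decimal places leaves the longitude within ±0.005° of the true value.
One degree of longitude at 61.6672° is 111000 × cos 61.6672° ≈ 111000 × 0.4746 = 52679.7 m.
So at most 0.005° × 52679.7 ≈ 263.399 m east–west.

263 metres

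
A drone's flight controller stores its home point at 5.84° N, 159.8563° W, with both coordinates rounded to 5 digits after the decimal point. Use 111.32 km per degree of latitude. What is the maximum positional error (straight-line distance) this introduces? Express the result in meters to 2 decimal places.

Rounding to 5 decimal places leaves each coordinate within ±5e-06° of the true value.
N–S: 5e-06° × 111320 m/° = 0.5566 m.
E–W at 5.84°: 5e-06° × 111320 × cos 5.84° = 5e-06 × 111320 × 0.9948 ≈ 0.553711 m.
Worst case both components are at the extreme and orthogonal: √(0.5566² + 0.553711²) ≈ 0.785111 m.

0.79 meters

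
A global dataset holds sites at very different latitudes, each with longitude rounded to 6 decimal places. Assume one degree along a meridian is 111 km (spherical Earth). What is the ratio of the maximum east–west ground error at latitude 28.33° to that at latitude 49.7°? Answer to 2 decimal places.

Rounding to 6 decimal places leaves the longitude within ±5e-07° of the true value.
At 28.33°: 5e-07° × 111000 × cos 28.33° = 5e-07 × 111000 × 0.8802 ≈ 0.048853 m.
Error at 49.7° = 5e-07° × 111000 × cos 49.7° ≈ 0.0555 × 0.6468 = 0.035897 m.
The ratio reduces to cos 28.33° / cos 49.7° = 0.8802/0.6468 ≈ 1.3609.

1.36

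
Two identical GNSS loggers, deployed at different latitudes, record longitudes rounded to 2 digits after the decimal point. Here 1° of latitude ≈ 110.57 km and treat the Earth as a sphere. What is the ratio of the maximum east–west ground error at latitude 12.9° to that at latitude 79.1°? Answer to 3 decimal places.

5.155

Rounding to 2 decimal places leaves the longitude within ±0.005° of the true value.
Error at 12.9° = 0.005° × 110570 × cos 12.9° ≈ 552.85 × 0.9748 = 538.9 m.
At 79.1°: 0.005° × 110570 × cos 79.1° = 0.005 × 110570 × 0.1891 ≈ 104.54 m.
Ratio: 538.9 / 104.54 = cos 12.9° / cos 79.1° ≈ 5.1549.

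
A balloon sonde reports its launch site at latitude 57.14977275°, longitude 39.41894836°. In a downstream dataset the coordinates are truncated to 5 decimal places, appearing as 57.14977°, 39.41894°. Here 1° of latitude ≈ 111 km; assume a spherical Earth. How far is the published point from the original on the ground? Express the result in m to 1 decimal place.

The latitude changed by +0.00000275° and the longitude by +0.00000836°.
North–south shift: 0.00000275 × 111000 = 0.30525 m.
E–W at 57.1498°: 0.00000836° × 111000 × cos 57.1498° = 0.00000836 × 111000 × 0.5424 ≈ 0.503367 m.
Distance: √(0.30525² + 0.503367²) ≈ 0.58869 m.

0.6 m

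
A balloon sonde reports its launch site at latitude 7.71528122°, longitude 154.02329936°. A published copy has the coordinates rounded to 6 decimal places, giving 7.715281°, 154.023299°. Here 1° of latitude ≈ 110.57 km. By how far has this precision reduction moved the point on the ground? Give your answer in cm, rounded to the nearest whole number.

5 cm

Δlat = 7.71528122 − 7.715281 = +0.00000022°; Δlon = 154.02329936 − 154.023299 = +0.00000036°.
N–S: 0.00000022° × 110570 m/° = 0.0243254 m.
East–west at this latitude: 0.00000036° × 110570 × cos 7.71528° ≈ 0.00000036 × 109569 = 0.0394449 m.
Combined displacement = (0.0243254² + 0.0394449²)^½ ≈ 0.0463424 m.
That is 0.0463424 m = 4.6342 cm.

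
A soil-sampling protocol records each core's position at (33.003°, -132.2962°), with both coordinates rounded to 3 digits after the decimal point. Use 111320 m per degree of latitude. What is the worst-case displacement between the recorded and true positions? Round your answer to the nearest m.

Rounding to 3 decimal places leaves each coordinate within ±0.0005° of the true value.
Latitude error → 0.0005 × 111320 = 55.66 m along the meridian.
East–west component at 33.003°: 0.0005° × 111320 × cos 33.003° ≈ 0.0005 × 93357.6 ≈ 46.6788 m.
Combining orthogonally: (55.66² + 46.6788²)^½ ≈ 72.6426 m.

73 m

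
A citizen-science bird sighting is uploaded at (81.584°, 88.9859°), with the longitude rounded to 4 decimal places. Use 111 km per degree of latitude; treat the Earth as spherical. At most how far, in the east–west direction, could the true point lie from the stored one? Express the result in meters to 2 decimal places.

0.81 meters

Rounding to 4 decimal places leaves the longitude within ±5e-05° of the true value.
At latitude 81.584° a degree of longitude spans 111000 m × cos 81.584° = 111000 × 0.1464 ≈ 16245.9 m.
So at most 5e-05° × 16245.9 ≈ 0.812294 m east–west.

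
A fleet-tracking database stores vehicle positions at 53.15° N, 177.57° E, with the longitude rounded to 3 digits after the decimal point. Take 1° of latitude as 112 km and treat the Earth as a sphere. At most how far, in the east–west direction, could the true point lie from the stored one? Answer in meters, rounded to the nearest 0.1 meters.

33.6 meters

Rounding to 3 decimal places leaves the longitude within ±0.0005° of the true value.
At latitude 53.15° a degree of longitude spans 112000 m × cos 53.15° = 112000 × 0.5997 ≈ 67168.9 m.
East–west error: 0.0005° × 67168.9 m/° ≈ 33.5844 m.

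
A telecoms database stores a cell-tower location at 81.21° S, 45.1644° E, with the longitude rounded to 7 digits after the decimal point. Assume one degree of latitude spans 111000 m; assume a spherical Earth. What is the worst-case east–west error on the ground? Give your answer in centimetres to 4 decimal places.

Rounding to 7 decimal places leaves the longitude within ±5e-08° of the true value.
Parallels shrink by cos φ, so at 81.21° a degree of longitude is 111000 × 0.1528 ≈ 16962.3 m.
So at most 5e-08° × 16962.3 ≈ 0.000848114 m east–west.
That is 0.000848114 m = 0.084811 cm.

0.0848 centimetres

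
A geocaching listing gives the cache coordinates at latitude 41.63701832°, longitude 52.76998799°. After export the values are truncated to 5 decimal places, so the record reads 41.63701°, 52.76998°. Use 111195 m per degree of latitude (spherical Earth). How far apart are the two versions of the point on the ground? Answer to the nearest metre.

Δlat = 41.63701832 − 41.63701 = +0.00000832°; Δlon = 52.76998799 − 52.76998 = +0.00000799°.
North–south shift: 0.00000832 × 111195 = 0.925142 m.
East–west at this latitude: 0.00000799° × 111195 × cos 41.637° ≈ 0.00000799 × 83103.7 = 0.663999 m.
Hypotenuse of the two orthogonal shifts: √(0.925142² + 0.663999²) = 1.13876 m.

1 metres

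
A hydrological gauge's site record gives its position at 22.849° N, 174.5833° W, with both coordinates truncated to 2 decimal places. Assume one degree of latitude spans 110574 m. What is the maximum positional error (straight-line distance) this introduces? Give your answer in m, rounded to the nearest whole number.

1504 m

Truncating at 2 decimal places can drop up to a full unit in the last place, so each coordinate may be off by as much as 0.01°.
N–S: 0.01° × 110574 m/° = 1105.74 m.
Longitude error → 0.01 × 110574 × cos 22.849° = 0.01 × 110574 × 0.9215 ≈ 1018.97 m.
The two errors are perpendicular, so the maximum displacement is √(1105.74² + 1018.97²) ≈ 1503.65 m.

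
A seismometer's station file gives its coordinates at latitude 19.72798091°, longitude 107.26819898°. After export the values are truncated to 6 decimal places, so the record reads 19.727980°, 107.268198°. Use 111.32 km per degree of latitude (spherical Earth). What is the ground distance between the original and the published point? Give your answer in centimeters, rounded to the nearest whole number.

The latitude changed by +0.00000091° and the longitude by +0.00000098°.
N–S: 0.00000091° × 111320 m/° = 0.101301 m.
E–W at 19.728°: 0.00000098° × 111320 × cos 19.728° = 0.00000098 × 111320 × 0.9413 ≈ 0.10269 m.
Hypotenuse of the two orthogonal shifts: √(0.101301² + 0.10269²) = 0.144247 m.
That is 0.144247 m = 14.425 cm.

14 centimeters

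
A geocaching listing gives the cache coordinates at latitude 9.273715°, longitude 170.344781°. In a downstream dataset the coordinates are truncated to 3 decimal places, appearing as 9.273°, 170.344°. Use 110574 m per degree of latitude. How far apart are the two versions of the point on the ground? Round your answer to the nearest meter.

116 meters

The latitude changed by +0.000715° and the longitude by +0.000781°.
N–S: 0.000715° × 110574 m/° = 79.0604 m.
E–W at 9.273°: 0.000781° × 110574 × cos 9.273° = 0.000781 × 110574 × 0.9869 ≈ 85.2297 m.
Hypotenuse of the two orthogonal shifts: √(79.0604² + 85.2297²) = 116.253 m.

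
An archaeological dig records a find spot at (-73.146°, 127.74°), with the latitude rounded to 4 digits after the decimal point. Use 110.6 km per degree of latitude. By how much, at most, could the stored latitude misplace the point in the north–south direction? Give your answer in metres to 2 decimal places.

5.53 metres

Rounding to 4 decimal places leaves the latitude within ±5e-05° of the true value.
North–south distance: 5e-05° × 110600 m/° = 5.53 m.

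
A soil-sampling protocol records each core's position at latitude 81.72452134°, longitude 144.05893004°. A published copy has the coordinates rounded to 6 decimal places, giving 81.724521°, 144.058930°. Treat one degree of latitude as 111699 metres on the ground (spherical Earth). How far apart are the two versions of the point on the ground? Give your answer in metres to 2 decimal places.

0.04 metres

The latitude changed by +0.00000034° and the longitude by +0.00000004°.
N–S: 0.00000034° × 111699 m/° = 0.0379777 m.
E–W at 81.7245°: 0.00000004° × 111699 × cos 81.7245° = 0.00000004 × 111699 × 0.1439 ≈ 0.000643086 m.
Combined displacement = (0.0379777² + 0.000643086²)^½ ≈ 0.0379831 m.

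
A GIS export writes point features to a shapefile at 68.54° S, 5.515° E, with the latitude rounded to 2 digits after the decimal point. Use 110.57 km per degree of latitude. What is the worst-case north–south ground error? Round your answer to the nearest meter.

Rounding to 2 decimal places leaves the latitude within ±0.005° of the true value.
North–south distance: 0.005° × 110570 m/° = 552.85 m.

553 meters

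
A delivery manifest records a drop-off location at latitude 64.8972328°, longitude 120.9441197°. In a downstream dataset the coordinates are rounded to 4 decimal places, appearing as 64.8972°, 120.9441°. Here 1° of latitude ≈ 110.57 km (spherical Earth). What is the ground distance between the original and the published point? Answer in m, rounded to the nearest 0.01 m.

Δlat = 64.8972328 − 64.8972 = +0.0000328°; Δlon = 120.9441197 − 120.9441 = +0.0000197°.
North–south shift: 0.0000328 × 110570 = 3.6267 m.
E–W at 64.8972°: 0.0000197° × 110570 × cos 64.8972° = 0.0000197 × 110570 × 0.4242 ≈ 0.9241 m.
Hypotenuse of the two orthogonal shifts: √(3.6267² + 0.9241²) = 3.74258 m.

3.74 m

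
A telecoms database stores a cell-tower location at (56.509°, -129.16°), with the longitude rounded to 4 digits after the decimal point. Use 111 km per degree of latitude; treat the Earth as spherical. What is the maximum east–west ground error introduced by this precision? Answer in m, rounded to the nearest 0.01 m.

3.06 m

Rounding to 4 decimal places leaves the longitude within ±5e-05° of the true value.
Parallels shrink by cos φ, so at 56.509° a degree of longitude is 111000 × 0.5518 ≈ 61250.5 m.
Maximum E–W displacement: 5e-05 × 61250.5 = 3.06252 m.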